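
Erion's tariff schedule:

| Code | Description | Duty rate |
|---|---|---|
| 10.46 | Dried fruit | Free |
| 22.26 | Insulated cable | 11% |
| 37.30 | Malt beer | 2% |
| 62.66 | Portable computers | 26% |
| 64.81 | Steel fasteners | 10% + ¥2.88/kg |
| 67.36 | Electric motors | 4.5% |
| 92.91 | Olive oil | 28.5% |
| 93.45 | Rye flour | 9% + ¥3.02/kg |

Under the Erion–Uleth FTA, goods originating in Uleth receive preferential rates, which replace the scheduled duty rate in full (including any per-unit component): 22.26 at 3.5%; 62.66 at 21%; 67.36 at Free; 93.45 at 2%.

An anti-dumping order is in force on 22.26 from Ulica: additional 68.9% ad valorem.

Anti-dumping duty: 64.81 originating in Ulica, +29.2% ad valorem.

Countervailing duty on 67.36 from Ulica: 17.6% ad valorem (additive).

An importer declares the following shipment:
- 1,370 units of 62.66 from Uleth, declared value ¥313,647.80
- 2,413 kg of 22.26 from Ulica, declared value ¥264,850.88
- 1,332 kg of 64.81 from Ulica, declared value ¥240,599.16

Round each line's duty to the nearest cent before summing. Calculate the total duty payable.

¥375,632.92

Line 1 (62.66, Uleth, 1,370 units, ¥313,647.80):
Base rate for 62.66 is 26%.
Origin Uleth qualifies under the Erion–Uleth agreement and 62.66 is covered: preferential rate 21% applies instead.
Duty = ¥313,647.80 × 21% = ¥65,866.04.
Line 2 (22.26, Ulica, 2,413 kg, ¥264,850.88):
Base rate for 22.26 is 11%.
22.26 has an FTA preferential rate, but origin Ulica is not Uleth; base rate stands.
Additional duty on 22.26 from Ulica: +68.9%. Applied ad valorem rate: 11% + 68.9% = 79.9%.
Duty = ¥264,850.88 × 79.9% = ¥211,615.85.
Line 3 (64.81, Ulica, 1,332 kg, ¥240,599.16):
Base rate for 64.81 is 10% + ¥2.88/kg.
Additional duty on 64.81 from Ulica: +29.2%. Applied ad valorem rate: 10% + 29.2% = 39.2%.
Duty = ¥240,599.16 × 39.2% + 1,332 × ¥2.88 = ¥98,151.03.
Total = ¥65,866.04 + ¥211,615.85 + ¥98,151.03 = ¥375,632.92.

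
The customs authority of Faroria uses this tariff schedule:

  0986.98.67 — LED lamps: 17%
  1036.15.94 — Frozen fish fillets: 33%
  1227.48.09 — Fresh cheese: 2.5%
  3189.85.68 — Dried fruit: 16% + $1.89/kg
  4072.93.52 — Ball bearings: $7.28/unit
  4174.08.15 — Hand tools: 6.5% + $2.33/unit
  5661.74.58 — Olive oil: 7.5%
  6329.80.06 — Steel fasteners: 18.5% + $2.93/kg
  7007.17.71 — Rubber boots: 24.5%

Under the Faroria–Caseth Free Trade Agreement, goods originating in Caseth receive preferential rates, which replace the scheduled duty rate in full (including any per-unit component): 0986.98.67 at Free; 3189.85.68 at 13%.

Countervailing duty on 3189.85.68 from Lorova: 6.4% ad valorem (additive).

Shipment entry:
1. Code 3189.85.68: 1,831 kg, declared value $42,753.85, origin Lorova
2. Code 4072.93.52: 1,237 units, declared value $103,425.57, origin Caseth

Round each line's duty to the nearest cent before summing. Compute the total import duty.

$22,042.81

Line 1 (3189.85.68, Lorova, 1,831 kg, $42,753.85):
Base rate for 3189.85.68 is 16% + $1.89/kg.
3189.85.68 has an FTA preferential rate, but origin Lorova is not Caseth; base rate stands.
Additional duty on 3189.85.68 from Lorova: +6.4%. Applied ad valorem rate: 16% + 6.4% = 22.4%.
Duty = $42,753.85 × 22.4% + 1,831 × $1.89 = $13,037.45.
Line 2 (4072.93.52, Caseth, 1,237 units, $103,425.57):
Base rate for 4072.93.52 is $7.28/unit.
Origin Caseth is the FTA partner but 4072.93.52 is not on the preference list; base rate stands.
Duty = 1,237 × $7.28 = $9,005.36.
Total = $13,037.45 + $9,005.36 = $22,042.81.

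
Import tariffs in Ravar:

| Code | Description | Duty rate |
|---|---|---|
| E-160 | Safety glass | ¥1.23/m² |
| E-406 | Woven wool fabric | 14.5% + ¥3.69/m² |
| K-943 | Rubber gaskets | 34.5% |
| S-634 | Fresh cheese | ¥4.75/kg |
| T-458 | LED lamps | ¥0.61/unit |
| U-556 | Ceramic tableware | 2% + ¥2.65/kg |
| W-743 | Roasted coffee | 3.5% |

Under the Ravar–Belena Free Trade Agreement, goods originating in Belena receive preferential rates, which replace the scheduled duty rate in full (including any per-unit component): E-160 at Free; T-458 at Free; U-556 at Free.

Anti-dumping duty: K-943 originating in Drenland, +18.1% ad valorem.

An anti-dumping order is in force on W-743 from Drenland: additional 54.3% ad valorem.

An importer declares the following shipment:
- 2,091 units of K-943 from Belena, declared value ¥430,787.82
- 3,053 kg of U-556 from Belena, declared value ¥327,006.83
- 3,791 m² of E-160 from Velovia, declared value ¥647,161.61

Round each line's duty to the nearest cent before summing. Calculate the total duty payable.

¥153,284.73

Line 1 (K-943, Belena, 2,091 units, ¥430,787.82):
Base rate for K-943 is 34.5%.
Origin Belena is the FTA partner but K-943 is not on the preference list; base rate stands.
The additional-duty order on K-943 targets Drenland, not Belena; it does not apply.
Duty = ¥430,787.82 × 34.5% = ¥148,621.80.
Line 2 (U-556, Belena, 3,053 kg, ¥327,006.83):
Base rate for U-556 is 2% + ¥2.65/kg.
Origin Belena qualifies under the Ravar–Belena agreement and U-556 is covered: preferential rate Free applies instead.
Duty = ¥327,006.83 × 0% = ¥0.00.
Line 3 (E-160, Velovia, 3,791 m², ¥647,161.61):
Base rate for E-160 is ¥1.23/m².
E-160 has an FTA preferential rate, but origin Velovia is not Belena; base rate stands.
Duty = 3,791 × ¥1.23 = ¥4,662.93.
Total = ¥148,621.80 + ¥0.00 + ¥4,662.93 = ¥153,284.73.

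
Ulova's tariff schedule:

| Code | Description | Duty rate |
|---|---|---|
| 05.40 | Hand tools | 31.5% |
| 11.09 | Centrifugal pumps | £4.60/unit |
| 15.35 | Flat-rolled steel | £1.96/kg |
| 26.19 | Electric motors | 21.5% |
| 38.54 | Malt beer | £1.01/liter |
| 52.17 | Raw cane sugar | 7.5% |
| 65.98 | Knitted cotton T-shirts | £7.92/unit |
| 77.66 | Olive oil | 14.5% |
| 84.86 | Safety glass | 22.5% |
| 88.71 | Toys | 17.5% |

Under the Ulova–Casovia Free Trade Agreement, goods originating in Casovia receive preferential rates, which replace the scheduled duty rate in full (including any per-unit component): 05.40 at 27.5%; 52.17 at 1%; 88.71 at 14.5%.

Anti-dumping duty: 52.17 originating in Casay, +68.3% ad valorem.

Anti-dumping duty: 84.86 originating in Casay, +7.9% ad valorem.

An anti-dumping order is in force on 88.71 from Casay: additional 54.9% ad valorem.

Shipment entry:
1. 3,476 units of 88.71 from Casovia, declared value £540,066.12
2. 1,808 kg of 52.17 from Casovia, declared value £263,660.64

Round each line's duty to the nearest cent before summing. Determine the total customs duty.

Line 1 (88.71, Casovia, 3,476 units, £540,066.12):
Base rate for 88.71 is 17.5%.
Origin Casovia qualifies under the Ulova–Casovia agreement and 88.71 is covered: preferential rate 14.5% applies instead.
The additional-duty order on 88.71 targets Casay, not Casovia; it does not apply.
Duty = £540,066.12 × 14.5% = £78,309.59.
Line 2 (52.17, Casovia, 1,808 kg, £263,660.64):
Base rate for 52.17 is 7.5%.
Origin Casovia qualifies under the Ulova–Casovia agreement and 52.17 is covered: preferential rate 1% applies instead.
The additional-duty order on 52.17 targets Casay, not Casovia; it does not apply.
Duty = £263,660.64 × 1% = £2,636.61.
Total = £78,309.59 + £2,636.61 = £80,946.20.

£80,946.20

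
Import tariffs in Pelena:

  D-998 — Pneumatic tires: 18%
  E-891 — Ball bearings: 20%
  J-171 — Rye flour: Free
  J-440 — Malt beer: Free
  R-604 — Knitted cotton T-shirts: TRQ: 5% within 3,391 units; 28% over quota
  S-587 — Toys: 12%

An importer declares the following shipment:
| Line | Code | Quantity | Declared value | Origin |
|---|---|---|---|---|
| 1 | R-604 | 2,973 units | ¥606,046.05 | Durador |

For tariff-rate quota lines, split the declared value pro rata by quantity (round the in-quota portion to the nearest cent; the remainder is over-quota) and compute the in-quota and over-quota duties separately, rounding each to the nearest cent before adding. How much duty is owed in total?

¥30,302.30

Line 1 (R-604, Durador, 2,973 units, ¥606,046.05):
Code R-604 is under a tariff-rate quota (threshold 3,391 units). Quantity 2,973 units is within the quota, so the in-quota rate 5% applies to the full value.
Duty = ¥606,046.05 × 5% = ¥30,302.30.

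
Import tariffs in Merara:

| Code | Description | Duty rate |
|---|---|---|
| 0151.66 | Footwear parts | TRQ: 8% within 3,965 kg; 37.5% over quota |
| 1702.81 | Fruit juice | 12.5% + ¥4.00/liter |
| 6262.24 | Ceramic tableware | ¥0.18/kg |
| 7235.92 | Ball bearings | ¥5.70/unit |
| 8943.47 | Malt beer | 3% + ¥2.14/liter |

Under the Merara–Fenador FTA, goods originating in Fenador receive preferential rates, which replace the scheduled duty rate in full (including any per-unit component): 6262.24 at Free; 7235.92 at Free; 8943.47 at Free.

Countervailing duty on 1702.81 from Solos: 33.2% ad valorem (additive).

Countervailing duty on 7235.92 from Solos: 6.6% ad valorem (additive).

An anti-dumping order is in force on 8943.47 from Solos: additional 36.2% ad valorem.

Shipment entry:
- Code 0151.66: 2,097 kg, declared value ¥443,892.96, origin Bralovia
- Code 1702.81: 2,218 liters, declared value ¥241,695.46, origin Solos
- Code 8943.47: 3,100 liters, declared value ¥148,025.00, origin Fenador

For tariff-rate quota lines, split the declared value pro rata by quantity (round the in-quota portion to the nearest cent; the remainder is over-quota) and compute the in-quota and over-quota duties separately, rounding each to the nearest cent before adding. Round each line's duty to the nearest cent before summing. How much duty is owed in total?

¥154,838.27

Line 1 (0151.66, Bralovia, 2,097 kg, ¥443,892.96):
Code 0151.66 is under a tariff-rate quota (threshold 3,965 kg). Quantity 2,097 kg is within the quota, so the in-quota rate 8% applies to the full value.
Duty = ¥443,892.96 × 8% = ¥35,511.44.
Line 2 (1702.81, Solos, 2,218 liters, ¥241,695.46):
Base rate for 1702.81 is 12.5% + ¥4.00/liter.
Additional duty on 1702.81 from Solos: +33.2%. Applied ad valorem rate: 12.5% + 33.2% = 45.7%.
Duty = ¥241,695.46 × 45.7% + 2,218 × ¥4.00 = ¥119,326.83.
Line 3 (8943.47, Fenador, 3,100 liters, ¥148,025.00):
Base rate for 8943.47 is 3% + ¥2.14/liter.
Origin Fenador qualifies under the Merara–Fenador agreement and 8943.47 is covered: preferential rate Free applies instead.
The additional-duty order on 8943.47 targets Solos, not Fenador; it does not apply.
Duty = ¥148,025.00 × 0% = ¥0.00.
Total = ¥35,511.44 + ¥119,326.83 + ¥0.00 = ¥154,838.27.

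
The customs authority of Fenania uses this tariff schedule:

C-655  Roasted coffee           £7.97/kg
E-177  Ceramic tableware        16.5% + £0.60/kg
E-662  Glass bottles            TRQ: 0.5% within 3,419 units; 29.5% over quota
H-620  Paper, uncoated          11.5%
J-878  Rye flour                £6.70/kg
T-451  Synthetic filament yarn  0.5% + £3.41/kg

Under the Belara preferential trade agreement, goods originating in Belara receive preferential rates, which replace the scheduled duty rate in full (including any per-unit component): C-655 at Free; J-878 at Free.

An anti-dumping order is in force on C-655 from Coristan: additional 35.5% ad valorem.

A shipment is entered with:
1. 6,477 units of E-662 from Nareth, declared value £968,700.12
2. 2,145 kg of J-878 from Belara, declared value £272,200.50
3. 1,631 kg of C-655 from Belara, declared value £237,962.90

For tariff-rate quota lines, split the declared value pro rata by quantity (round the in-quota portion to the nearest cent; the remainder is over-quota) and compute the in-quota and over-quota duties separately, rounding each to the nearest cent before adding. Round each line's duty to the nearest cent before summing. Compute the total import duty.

£137,476.30

Line 1 (E-662, Nareth, 6,477 units, £968,700.12):
Code E-662 is under a tariff-rate quota (threshold 3,419 units). In-quota: 3,419 units at 0.5%; over-quota: 3,058 units at 29.5%.
Pro-rata value split: in-quota = £968,700.12 × 3,419/6,477 = £511,345.64; over-quota = £968,700.12 − £511,345.64 = £457,354.48.
In-quota duty = £511,345.64 × 0.5% = £2,556.73. Over-quota duty = £457,354.48 × 29.5% = £134,919.57.
Line duty = £2,556.73 + £134,919.57 = £137,476.30.
Line 2 (J-878, Belara, 2,145 kg, £272,200.50):
Base rate for J-878 is £6.70/kg.
Origin Belara qualifies under the Fenania–Belara agreement and J-878 is covered: preferential rate Free applies instead.
Duty = £272,200.50 × 0% = £0.00.
Line 3 (C-655, Belara, 1,631 kg, £237,962.90):
Base rate for C-655 is £7.97/kg.
Origin Belara qualifies under the Fenania–Belara agreement and C-655 is covered: preferential rate Free applies instead.
The additional-duty order on C-655 targets Coristan, not Belara; it does not apply.
Duty = £237,962.90 × 0% = £0.00.
Total = £137,476.30 + £0.00 + £0.00 = £137,476.30.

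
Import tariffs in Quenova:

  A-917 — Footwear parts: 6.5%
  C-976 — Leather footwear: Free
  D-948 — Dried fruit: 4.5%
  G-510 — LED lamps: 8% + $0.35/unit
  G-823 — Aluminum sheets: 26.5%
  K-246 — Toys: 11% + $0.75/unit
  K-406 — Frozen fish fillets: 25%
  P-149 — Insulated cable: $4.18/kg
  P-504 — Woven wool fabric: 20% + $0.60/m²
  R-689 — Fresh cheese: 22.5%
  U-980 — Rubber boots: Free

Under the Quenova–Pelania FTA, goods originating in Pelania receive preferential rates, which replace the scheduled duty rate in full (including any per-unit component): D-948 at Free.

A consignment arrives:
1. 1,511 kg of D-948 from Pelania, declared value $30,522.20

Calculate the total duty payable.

$0.00

Line 1 (D-948, Pelania, 1,511 kg, $30,522.20):
Base rate for D-948 is 4.5%.
Origin Pelania qualifies under the Quenova–Pelania agreement and D-948 is covered: preferential rate Free applies instead.
Duty = $30,522.20 × 0% = $0.00.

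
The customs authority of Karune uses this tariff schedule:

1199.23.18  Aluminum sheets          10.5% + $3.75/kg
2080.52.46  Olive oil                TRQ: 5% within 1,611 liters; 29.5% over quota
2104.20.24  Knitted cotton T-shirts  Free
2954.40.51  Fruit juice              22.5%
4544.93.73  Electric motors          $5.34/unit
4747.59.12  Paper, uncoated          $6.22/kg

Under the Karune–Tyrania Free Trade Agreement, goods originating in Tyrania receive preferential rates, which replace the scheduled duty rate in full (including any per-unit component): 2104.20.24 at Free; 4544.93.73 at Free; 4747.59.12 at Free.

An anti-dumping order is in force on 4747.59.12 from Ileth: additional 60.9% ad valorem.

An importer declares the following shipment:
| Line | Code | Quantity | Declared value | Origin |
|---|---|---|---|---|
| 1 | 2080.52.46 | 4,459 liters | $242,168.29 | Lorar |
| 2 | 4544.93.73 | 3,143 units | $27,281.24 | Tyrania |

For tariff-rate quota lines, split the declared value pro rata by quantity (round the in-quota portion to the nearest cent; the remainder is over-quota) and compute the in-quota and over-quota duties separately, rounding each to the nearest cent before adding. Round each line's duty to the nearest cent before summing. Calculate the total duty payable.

$50,003.76

Line 1 (2080.52.46, Lorar, 4,459 liters, $242,168.29):
Code 2080.52.46 is under a tariff-rate quota (threshold 1,611 liters). In-quota: 1,611 liters at 5%; over-quota: 2,848 liters at 29.5%.
Pro-rata value split: in-quota = $242,168.29 × 1,611/4,459 = $87,493.41; over-quota = $242,168.29 − $87,493.41 = $154,674.88.
In-quota duty = $87,493.41 × 5% = $4,374.67. Over-quota duty = $154,674.88 × 29.5% = $45,629.09.
Line duty = $4,374.67 + $45,629.09 = $50,003.76.
Line 2 (4544.93.73, Tyrania, 3,143 units, $27,281.24):
Base rate for 4544.93.73 is $5.34/unit.
Origin Tyrania qualifies under the Karune–Tyrania agreement and 4544.93.73 is covered: preferential rate Free applies instead.
Duty = $27,281.24 × 0% = $0.00.
Total = $50,003.76 + $0.00 = $50,003.76.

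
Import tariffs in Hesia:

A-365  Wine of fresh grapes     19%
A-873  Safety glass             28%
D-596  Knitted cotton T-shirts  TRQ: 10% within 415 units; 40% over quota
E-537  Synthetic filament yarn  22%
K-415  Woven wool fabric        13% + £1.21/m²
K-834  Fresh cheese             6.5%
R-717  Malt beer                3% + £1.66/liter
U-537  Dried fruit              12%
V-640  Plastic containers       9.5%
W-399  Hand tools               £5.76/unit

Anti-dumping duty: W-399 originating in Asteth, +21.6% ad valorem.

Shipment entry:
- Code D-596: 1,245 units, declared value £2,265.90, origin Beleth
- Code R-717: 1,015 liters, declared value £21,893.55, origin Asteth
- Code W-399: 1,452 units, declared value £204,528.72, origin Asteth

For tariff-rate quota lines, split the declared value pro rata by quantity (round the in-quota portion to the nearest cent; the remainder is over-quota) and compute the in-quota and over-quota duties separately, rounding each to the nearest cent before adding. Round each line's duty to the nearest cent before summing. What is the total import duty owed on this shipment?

Line 1 (D-596, Beleth, 1,245 units, £2,265.90):
Code D-596 is under a tariff-rate quota (threshold 415 units). In-quota: 415 units at 10%; over-quota: 830 units at 40%.
Pro-rata value split: in-quota = £2,265.90 × 415/1,245 = £755.30; over-quota = £2,265.90 − £755.30 = £1,510.60.
In-quota duty = £755.30 × 10% = £75.53. Over-quota duty = £1,510.60 × 40% = £604.24.
Line duty = £75.53 + £604.24 = £679.77.
Line 2 (R-717, Asteth, 1,015 liters, £21,893.55):
Base rate for R-717 is 3% + £1.66/liter.
Duty = £21,893.55 × 3% + 1,015 × £1.66 = £2,341.71.
Line 3 (W-399, Asteth, 1,452 units, £204,528.72):
Base rate for W-399 is £5.76/unit.
Additional duty on W-399 from Asteth: +21.6% ad valorem. Applied ad valorem rate = 21.6%.
Duty = £204,528.72 × 21.6% + 1,452 × £5.76 = £52,541.72.
Total = £679.77 + £2,341.71 + £52,541.72 = £55,563.20.

£55,563.20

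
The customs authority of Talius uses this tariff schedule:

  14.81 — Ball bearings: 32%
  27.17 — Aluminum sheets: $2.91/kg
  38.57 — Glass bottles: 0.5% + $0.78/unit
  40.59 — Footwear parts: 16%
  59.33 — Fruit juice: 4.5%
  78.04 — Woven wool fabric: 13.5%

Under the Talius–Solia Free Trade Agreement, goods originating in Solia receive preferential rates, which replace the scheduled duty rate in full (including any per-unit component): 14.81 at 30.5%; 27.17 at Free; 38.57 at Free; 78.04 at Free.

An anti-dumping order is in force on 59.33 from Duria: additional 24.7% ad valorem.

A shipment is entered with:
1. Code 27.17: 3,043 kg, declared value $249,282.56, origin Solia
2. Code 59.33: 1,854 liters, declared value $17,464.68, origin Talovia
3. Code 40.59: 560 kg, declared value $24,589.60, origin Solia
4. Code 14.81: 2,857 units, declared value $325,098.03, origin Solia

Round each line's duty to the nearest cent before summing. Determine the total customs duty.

$103,875.15

Line 1 (27.17, Solia, 3,043 kg, $249,282.56):
Base rate for 27.17 is $2.91/kg.
Origin Solia qualifies under the Talius–Solia agreement and 27.17 is covered: preferential rate Free applies instead.
Duty = $249,282.56 × 0% = $0.00.
Line 2 (59.33, Talovia, 1,854 liters, $17,464.68):
Base rate for 59.33 is 4.5%.
The additional-duty order on 59.33 targets Duria, not Talovia; it does not apply.
Duty = $17,464.68 × 4.5% = $785.91.
Line 3 (40.59, Solia, 560 kg, $24,589.60):
Base rate for 40.59 is 16%.
Origin Solia is the FTA partner but 40.59 is not on the preference list; base rate stands.
Duty = $24,589.60 × 16% = $3,934.34.
Line 4 (14.81, Solia, 2,857 units, $325,098.03):
Base rate for 14.81 is 32%.
Origin Solia qualifies under the Talius–Solia agreement and 14.81 is covered: preferential rate 30.5% applies instead.
Duty = $325,098.03 × 30.5% = $99,154.90.
Total = $0.00 + $785.91 + $3,934.34 + $99,154.90 = $103,875.15.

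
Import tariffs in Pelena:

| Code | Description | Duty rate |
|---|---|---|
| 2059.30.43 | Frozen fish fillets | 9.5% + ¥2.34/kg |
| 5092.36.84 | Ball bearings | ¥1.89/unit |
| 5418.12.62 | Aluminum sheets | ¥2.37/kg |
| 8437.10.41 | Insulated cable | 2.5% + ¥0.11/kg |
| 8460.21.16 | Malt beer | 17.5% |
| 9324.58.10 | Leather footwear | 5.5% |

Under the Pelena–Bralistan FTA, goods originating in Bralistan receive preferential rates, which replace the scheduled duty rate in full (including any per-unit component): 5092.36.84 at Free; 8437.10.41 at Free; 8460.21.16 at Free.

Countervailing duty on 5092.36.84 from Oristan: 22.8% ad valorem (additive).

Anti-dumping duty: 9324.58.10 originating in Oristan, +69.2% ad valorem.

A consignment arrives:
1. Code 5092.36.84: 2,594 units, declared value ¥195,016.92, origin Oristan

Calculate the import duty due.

¥49,366.52

Line 1 (5092.36.84, Oristan, 2,594 units, ¥195,016.92):
Base rate for 5092.36.84 is ¥1.89/unit.
5092.36.84 has an FTA preferential rate, but origin Oristan is not Bralistan; base rate stands.
Additional duty on 5092.36.84 from Oristan: +22.8% ad valorem. Applied ad valorem rate = 22.8%.
Duty = ¥195,016.92 × 22.8% + 2,594 × ¥1.89 = ¥49,366.52.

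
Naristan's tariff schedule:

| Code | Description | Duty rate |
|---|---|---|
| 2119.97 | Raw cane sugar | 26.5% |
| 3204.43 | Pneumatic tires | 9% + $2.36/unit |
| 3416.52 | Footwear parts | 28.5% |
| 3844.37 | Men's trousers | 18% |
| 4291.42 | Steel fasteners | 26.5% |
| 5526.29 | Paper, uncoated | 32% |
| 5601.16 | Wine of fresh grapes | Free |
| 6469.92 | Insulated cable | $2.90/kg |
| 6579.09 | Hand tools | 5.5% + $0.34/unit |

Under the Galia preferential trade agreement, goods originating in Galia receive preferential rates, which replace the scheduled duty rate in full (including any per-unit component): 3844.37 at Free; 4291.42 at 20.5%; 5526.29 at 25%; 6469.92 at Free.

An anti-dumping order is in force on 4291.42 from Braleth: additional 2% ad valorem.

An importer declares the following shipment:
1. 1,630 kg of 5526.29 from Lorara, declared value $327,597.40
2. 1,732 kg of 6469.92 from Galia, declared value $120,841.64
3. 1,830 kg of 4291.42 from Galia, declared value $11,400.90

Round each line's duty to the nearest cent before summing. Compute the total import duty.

Line 1 (5526.29, Lorara, 1,630 kg, $327,597.40):
Base rate for 5526.29 is 32%.
5526.29 has an FTA preferential rate, but origin Lorara is not Galia; base rate stands.
Duty = $327,597.40 × 32% = $104,831.17.
Line 2 (6469.92, Galia, 1,732 kg, $120,841.64):
Base rate for 6469.92 is $2.90/kg.
Origin Galia qualifies under the Naristan–Galia agreement and 6469.92 is covered: preferential rate Free applies instead.
Duty = $120,841.64 × 0% = $0.00.
Line 3 (4291.42, Galia, 1,830 kg, $11,400.90):
Base rate for 4291.42 is 26.5%.
Origin Galia qualifies under the Naristan–Galia agreement and 4291.42 is covered: preferential rate 20.5% applies instead.
The additional-duty order on 4291.42 targets Braleth, not Galia; it does not apply.
Duty = $11,400.90 × 20.5% = $2,337.18.
Total = $104,831.17 + $0.00 + $2,337.18 = $107,168.35.

$107,168.35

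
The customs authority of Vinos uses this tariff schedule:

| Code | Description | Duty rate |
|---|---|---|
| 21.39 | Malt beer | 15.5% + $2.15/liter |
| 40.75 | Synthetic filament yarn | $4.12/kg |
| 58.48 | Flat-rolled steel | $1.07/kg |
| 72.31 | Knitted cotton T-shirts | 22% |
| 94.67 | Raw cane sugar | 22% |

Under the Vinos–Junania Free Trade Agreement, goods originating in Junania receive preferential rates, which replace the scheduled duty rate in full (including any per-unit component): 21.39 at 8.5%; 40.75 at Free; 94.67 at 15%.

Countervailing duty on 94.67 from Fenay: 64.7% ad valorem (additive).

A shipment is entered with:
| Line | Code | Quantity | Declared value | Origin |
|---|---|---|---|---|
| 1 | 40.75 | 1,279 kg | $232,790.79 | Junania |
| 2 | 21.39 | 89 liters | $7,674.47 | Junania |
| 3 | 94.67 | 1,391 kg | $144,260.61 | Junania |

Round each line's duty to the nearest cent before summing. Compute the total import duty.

Line 1 (40.75, Junania, 1,279 kg, $232,790.79):
Base rate for 40.75 is $4.12/kg.
Origin Junania qualifies under the Vinos–Junania agreement and 40.75 is covered: preferential rate Free applies instead.
Duty = $232,790.79 × 0% = $0.00.
Line 2 (21.39, Junania, 89 liters, $7,674.47):
Base rate for 21.39 is 15.5% + $2.15/liter.
Origin Junania qualifies under the Vinos–Junania agreement and 21.39 is covered: preferential rate 8.5% applies instead.
Duty = $7,674.47 × 8.5% = $652.33.
Line 3 (94.67, Junania, 1,391 kg, $144,260.61):
Base rate for 94.67 is 22%.
Origin Junania qualifies under the Vinos–Junania agreement and 94.67 is covered: preferential rate 15% applies instead.
The additional-duty order on 94.67 targets Fenay, not Junania; it does not apply.
Duty = $144,260.61 × 15% = $21,639.09.
Total = $0.00 + $652.33 + $21,639.09 = $22,291.42.

$22,291.42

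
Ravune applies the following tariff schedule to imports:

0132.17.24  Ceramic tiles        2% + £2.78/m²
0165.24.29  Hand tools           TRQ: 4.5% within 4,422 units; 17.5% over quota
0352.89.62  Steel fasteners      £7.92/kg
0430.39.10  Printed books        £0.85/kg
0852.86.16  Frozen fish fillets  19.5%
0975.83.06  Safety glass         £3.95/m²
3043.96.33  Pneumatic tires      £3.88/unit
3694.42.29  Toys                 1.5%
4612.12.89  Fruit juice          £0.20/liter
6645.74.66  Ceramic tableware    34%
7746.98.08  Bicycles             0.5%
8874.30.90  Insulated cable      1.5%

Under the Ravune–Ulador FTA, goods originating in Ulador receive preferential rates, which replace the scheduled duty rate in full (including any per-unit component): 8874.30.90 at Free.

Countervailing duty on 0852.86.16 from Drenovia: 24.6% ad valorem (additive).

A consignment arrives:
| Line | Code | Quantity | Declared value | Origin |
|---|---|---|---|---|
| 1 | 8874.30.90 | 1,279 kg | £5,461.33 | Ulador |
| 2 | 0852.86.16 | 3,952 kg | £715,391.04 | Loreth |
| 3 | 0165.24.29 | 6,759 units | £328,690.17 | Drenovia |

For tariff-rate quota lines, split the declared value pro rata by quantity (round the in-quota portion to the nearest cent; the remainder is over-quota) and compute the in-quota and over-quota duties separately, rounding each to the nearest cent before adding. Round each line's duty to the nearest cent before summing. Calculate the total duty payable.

£169,066.58

Line 1 (8874.30.90, Ulador, 1,279 kg, £5,461.33):
Base rate for 8874.30.90 is 1.5%.
Origin Ulador qualifies under the Ravune–Ulador agreement and 8874.30.90 is covered: preferential rate Free applies instead.
Duty = £5,461.33 × 0% = £0.00.
Line 2 (0852.86.16, Loreth, 3,952 kg, £715,391.04):
Base rate for 0852.86.16 is 19.5%.
The additional-duty order on 0852.86.16 targets Drenovia, not Loreth; it does not apply.
Duty = £715,391.04 × 19.5% = £139,501.25.
Line 3 (0165.24.29, Drenovia, 6,759 units, £328,690.17):
Code 0165.24.29 is under a tariff-rate quota (threshold 4,422 units). In-quota: 4,422 units at 4.5%; over-quota: 2,337 units at 17.5%.
Pro-rata value split: in-quota = £328,690.17 × 4,422/6,759 = £215,041.86; over-quota = £328,690.17 − £215,041.86 = £113,648.31.
In-quota duty = £215,041.86 × 4.5% = £9,676.88. Over-quota duty = £113,648.31 × 17.5% = £19,888.45.
Line duty = £9,676.88 + £19,888.45 = £29,565.33.
Total = £0.00 + £139,501.25 + £29,565.33 = £169,066.58.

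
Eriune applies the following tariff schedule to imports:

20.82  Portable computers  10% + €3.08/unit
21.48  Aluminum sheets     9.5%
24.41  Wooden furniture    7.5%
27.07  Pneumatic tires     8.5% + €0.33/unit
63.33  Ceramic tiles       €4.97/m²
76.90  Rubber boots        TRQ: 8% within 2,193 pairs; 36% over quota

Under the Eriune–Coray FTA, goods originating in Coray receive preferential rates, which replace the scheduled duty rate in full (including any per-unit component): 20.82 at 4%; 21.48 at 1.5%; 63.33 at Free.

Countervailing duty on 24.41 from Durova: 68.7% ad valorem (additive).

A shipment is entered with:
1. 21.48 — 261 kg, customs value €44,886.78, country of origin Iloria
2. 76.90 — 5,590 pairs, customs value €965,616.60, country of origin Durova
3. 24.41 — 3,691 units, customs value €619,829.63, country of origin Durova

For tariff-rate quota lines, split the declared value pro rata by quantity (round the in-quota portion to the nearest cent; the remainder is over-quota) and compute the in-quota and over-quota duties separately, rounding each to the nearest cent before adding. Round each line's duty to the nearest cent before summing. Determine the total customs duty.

Line 1 (21.48, Iloria, 261 kg, €44,886.78):
Base rate for 21.48 is 9.5%.
21.48 has an FTA preferential rate, but origin Iloria is not Coray; base rate stands.
Duty = €44,886.78 × 9.5% = €4,264.24.
Line 2 (76.90, Durova, 5,590 pairs, €965,616.60):
Code 76.90 is under a tariff-rate quota (threshold 2,193 pairs). In-quota: 2,193 pairs at 8%; over-quota: 3,397 pairs at 36%.
Pro-rata value split: in-quota = €965,616.60 × 2,193/5,590 = €378,818.82; over-quota = €965,616.60 − €378,818.82 = €586,797.78.
In-quota duty = €378,818.82 × 8% = €30,305.51. Over-quota duty = €586,797.78 × 36% = €211,247.20.
Line duty = €30,305.51 + €211,247.20 = €241,552.71.
Line 3 (24.41, Durova, 3,691 units, €619,829.63):
Base rate for 24.41 is 7.5%.
Additional duty on 24.41 from Durova: +68.7%. Applied ad valorem rate: 7.5% + 68.7% = 76.2%.
Duty = €619,829.63 × 76.2% = €472,310.18.
Total = €4,264.24 + €241,552.71 + €472,310.18 = €718,127.13.

€718,127.13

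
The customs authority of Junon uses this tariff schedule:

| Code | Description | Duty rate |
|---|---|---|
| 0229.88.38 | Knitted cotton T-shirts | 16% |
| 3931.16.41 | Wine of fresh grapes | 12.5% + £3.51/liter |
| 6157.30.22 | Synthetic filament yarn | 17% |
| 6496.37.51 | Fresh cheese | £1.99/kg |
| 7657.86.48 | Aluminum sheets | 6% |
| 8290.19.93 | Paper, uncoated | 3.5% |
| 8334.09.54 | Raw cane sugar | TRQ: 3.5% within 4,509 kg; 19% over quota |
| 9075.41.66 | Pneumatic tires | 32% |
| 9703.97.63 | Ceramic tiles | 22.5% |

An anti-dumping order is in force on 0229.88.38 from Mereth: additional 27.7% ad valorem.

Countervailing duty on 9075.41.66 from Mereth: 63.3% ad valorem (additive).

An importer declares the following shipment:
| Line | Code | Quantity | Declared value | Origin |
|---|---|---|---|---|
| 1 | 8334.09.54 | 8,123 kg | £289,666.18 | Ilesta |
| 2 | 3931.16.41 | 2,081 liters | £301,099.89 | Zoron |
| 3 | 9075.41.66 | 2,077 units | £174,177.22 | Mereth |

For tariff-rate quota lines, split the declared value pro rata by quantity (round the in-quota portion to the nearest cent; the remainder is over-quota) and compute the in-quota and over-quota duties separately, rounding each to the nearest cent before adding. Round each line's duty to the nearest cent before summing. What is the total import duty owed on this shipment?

Line 1 (8334.09.54, Ilesta, 8,123 kg, £289,666.18):
Code 8334.09.54 is under a tariff-rate quota (threshold 4,509 kg). In-quota: 4,509 kg at 3.5%; over-quota: 3,614 kg at 19%.
Pro-rata value split: in-quota = £289,666.18 × 4,509/8,123 = £160,790.94; over-quota = £289,666.18 − £160,790.94 = £128,875.24.
In-quota duty = £160,790.94 × 3.5% = £5,627.68. Over-quota duty = £128,875.24 × 19% = £24,486.30.
Line duty = £5,627.68 + £24,486.30 = £30,113.98.
Line 2 (3931.16.41, Zoron, 2,081 liters, £301,099.89):
Base rate for 3931.16.41 is 12.5% + £3.51/liter.
Duty = £301,099.89 × 12.5% + 2,081 × £3.51 = £44,941.80.
Line 3 (9075.41.66, Mereth, 2,077 units, £174,177.22):
Base rate for 9075.41.66 is 32%.
Additional duty on 9075.41.66 from Mereth: +63.3%. Applied ad valorem rate: 32% + 63.3% = 95.3%.
Duty = £174,177.22 × 95.3% = £165,990.89.
Total = £30,113.98 + £44,941.80 + £165,990.89 = £241,046.67.

£241,046.67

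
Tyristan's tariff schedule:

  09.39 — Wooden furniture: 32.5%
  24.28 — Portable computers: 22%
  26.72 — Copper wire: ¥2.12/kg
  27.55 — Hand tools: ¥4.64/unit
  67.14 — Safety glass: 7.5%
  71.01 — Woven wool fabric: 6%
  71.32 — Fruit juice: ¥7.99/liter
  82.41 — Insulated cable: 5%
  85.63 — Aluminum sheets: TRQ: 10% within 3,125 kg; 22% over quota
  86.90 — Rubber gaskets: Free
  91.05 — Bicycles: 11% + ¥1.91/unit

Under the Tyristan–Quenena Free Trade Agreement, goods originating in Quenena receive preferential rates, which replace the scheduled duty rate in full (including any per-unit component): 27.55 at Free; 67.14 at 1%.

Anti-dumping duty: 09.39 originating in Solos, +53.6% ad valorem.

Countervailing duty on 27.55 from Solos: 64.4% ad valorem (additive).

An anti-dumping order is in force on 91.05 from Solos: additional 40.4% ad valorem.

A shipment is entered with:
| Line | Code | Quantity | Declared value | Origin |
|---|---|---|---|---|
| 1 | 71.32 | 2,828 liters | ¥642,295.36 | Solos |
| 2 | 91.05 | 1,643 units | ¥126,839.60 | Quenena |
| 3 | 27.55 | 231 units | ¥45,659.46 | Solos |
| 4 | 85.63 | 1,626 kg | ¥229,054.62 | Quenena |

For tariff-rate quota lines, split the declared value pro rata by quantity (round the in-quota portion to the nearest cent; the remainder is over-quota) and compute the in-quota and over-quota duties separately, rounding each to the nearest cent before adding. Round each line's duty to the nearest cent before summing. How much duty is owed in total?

Line 1 (71.32, Solos, 2,828 liters, ¥642,295.36):
Base rate for 71.32 is ¥7.99/liter.
Duty = 2,828 × ¥7.99 = ¥22,595.72.
Line 2 (91.05, Quenena, 1,643 units, ¥126,839.60):
Base rate for 91.05 is 11% + ¥1.91/unit.
Origin Quenena is the FTA partner but 91.05 is not on the preference list; base rate stands.
The additional-duty order on 91.05 targets Solos, not Quenena; it does not apply.
Duty = ¥126,839.60 × 11% + 1,643 × ¥1.91 = ¥17,090.49.
Line 3 (27.55, Solos, 231 units, ¥45,659.46):
Base rate for 27.55 is ¥4.64/unit.
27.55 has an FTA preferential rate, but origin Solos is not Quenena; base rate stands.
Additional duty on 27.55 from Solos: +64.4% ad valorem. Applied ad valorem rate = 64.4%.
Duty = ¥45,659.46 × 64.4% + 231 × ¥4.64 = ¥30,476.53.
Line 4 (85.63, Quenena, 1,626 kg, ¥229,054.62):
Code 85.63 is under a tariff-rate quota (threshold 3,125 kg). Quantity 1,626 kg is within the quota, so the in-quota rate 10% applies to the full value.
Duty = ¥229,054.62 × 10% = ¥22,905.46.
Total = ¥22,595.72 + ¥17,090.49 + ¥30,476.53 + ¥22,905.46 = ¥93,068.20.

¥93,068.20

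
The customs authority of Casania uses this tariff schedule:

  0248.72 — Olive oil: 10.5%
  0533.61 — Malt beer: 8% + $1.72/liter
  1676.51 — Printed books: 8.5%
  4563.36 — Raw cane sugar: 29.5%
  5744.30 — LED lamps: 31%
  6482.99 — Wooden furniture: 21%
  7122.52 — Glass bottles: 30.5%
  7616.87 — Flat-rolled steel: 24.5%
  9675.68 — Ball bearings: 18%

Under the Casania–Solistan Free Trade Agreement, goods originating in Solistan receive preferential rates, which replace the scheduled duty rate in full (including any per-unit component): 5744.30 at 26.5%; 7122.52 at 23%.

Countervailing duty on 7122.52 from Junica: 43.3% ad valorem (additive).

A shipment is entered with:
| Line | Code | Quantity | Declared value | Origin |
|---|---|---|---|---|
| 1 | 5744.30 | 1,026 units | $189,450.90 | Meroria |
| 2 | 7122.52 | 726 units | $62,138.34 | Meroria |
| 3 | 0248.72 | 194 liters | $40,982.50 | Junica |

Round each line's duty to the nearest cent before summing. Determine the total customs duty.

$81,985.13

Line 1 (5744.30, Meroria, 1,026 units, $189,450.90):
Base rate for 5744.30 is 31%.
5744.30 has an FTA preferential rate, but origin Meroria is not Solistan; base rate stands.
Duty = $189,450.90 × 31% = $58,729.78.
Line 2 (7122.52, Meroria, 726 units, $62,138.34):
Base rate for 7122.52 is 30.5%.
7122.52 has an FTA preferential rate, but origin Meroria is not Solistan; base rate stands.
The additional-duty order on 7122.52 targets Junica, not Meroria; it does not apply.
Duty = $62,138.34 × 30.5% = $18,952.19.
Line 3 (0248.72, Junica, 194 liters, $40,982.50):
Base rate for 0248.72 is 10.5%.
Duty = $40,982.50 × 10.5% = $4,303.16.
Total = $58,729.78 + $18,952.19 + $4,303.16 = $81,985.13.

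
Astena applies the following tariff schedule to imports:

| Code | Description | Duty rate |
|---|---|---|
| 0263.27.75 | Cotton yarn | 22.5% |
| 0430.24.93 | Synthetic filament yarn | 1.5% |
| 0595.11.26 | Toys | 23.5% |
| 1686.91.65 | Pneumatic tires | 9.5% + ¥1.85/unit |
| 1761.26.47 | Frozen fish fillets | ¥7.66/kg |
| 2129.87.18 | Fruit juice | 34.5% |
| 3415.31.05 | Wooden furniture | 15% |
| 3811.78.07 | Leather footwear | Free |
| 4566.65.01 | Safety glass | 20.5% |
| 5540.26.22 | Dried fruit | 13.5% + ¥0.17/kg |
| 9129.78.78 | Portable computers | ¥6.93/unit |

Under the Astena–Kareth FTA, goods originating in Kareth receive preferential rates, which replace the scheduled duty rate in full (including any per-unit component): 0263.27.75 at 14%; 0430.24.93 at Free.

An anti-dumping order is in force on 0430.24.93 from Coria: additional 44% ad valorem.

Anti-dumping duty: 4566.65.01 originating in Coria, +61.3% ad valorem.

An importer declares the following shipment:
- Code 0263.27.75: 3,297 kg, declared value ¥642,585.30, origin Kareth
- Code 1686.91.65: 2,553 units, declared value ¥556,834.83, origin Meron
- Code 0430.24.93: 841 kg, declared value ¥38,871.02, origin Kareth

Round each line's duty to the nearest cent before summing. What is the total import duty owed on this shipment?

Line 1 (0263.27.75, Kareth, 3,297 kg, ¥642,585.30):
Base rate for 0263.27.75 is 22.5%.
Origin Kareth qualifies under the Astena–Kareth agreement and 0263.27.75 is covered: preferential rate 14% applies instead.
Duty = ¥642,585.30 × 14% = ¥89,961.94.
Line 2 (1686.91.65, Meron, 2,553 units, ¥556,834.83):
Base rate for 1686.91.65 is 9.5% + ¥1.85/unit.
Duty = ¥556,834.83 × 9.5% + 2,553 × ¥1.85 = ¥57,622.36.
Line 3 (0430.24.93, Kareth, 841 kg, ¥38,871.02):
Base rate for 0430.24.93 is 1.5%.
Origin Kareth qualifies under the Astena–Kareth agreement and 0430.24.93 is covered: preferential rate Free applies instead.
The additional-duty order on 0430.24.93 targets Coria, not Kareth; it does not apply.
Duty = ¥38,871.02 × 0% = ¥0.00.
Total = ¥89,961.94 + ¥57,622.36 + ¥0.00 = ¥147,584.30.

¥147,584.30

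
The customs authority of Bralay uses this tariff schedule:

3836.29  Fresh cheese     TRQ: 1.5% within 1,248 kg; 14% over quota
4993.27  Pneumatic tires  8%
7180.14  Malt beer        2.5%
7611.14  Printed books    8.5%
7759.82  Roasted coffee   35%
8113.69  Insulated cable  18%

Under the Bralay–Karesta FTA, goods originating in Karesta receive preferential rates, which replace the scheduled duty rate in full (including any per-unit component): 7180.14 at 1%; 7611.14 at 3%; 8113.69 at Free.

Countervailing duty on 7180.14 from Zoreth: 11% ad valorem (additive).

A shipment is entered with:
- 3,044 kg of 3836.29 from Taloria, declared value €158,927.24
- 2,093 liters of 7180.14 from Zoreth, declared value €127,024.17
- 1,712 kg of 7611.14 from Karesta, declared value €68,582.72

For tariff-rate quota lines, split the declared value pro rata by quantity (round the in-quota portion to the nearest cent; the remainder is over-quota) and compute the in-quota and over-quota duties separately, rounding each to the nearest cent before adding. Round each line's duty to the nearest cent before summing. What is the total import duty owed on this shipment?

€33,310.79

Line 1 (3836.29, Taloria, 3,044 kg, €158,927.24):
Code 3836.29 is under a tariff-rate quota (threshold 1,248 kg). In-quota: 1,248 kg at 1.5%; over-quota: 1,796 kg at 14%.
Pro-rata value split: in-quota = €158,927.24 × 1,248/3,044 = €65,158.08; over-quota = €158,927.24 − €65,158.08 = €93,769.16.
In-quota duty = €65,158.08 × 1.5% = €977.37. Over-quota duty = €93,769.16 × 14% = €13,127.68.
Line duty = €977.37 + €13,127.68 = €14,105.05.
Line 2 (7180.14, Zoreth, 2,093 liters, €127,024.17):
Base rate for 7180.14 is 2.5%.
7180.14 has an FTA preferential rate, but origin Zoreth is not Karesta; base rate stands.
Additional duty on 7180.14 from Zoreth: +11%. Applied ad valorem rate: 2.5% + 11% = 13.5%.
Duty = €127,024.17 × 13.5% = €17,148.26.
Line 3 (7611.14, Karesta, 1,712 kg, €68,582.72):
Base rate for 7611.14 is 8.5%.
Origin Karesta qualifies under the Bralay–Karesta agreement and 7611.14 is covered: preferential rate 3% applies instead.
Duty = €68,582.72 × 3% = €2,057.48.
Total = €14,105.05 + €17,148.26 + €2,057.48 = €33,310.79.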